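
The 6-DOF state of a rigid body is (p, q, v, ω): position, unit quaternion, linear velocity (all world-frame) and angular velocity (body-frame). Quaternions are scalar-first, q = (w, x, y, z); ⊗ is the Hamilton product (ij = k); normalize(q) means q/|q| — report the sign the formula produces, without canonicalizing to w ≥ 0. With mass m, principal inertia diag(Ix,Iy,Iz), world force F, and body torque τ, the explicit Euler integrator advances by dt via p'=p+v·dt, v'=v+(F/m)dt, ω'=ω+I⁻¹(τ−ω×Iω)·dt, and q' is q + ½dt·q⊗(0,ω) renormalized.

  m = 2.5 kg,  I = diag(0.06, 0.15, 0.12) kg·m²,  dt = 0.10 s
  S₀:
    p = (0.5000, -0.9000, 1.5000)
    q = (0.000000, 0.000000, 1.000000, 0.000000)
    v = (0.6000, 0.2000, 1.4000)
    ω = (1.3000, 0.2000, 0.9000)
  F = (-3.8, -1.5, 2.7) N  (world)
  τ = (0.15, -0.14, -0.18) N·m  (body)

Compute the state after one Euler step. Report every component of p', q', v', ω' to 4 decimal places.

p' = (0.5600, -0.8800, 1.6400)
q' = (-0.0100, 0.0449, 0.9968, -0.0648)
v' = (0.4480, 0.1400, 1.5080)
ω' = (1.5590, 0.1535, 0.7305)

p + v·dt = (0.5600, -0.8800, 1.6400)
v' = v + a·dt = (0.4480, 0.1400, 1.5080)
(τ − ω×Iω)/I = (2.5900, -0.4653, -1.6950)
ω + α·dt = (1.5590, 0.1535, 0.7305)
q⊗(0,ω) = (-0.2000000, 0.9000000, 0.0000000, -1.3000000)
q' = normalize(q + ½dt·q⊗(0,ω)) = (-0.0100, 0.0449, 0.9968, -0.0648)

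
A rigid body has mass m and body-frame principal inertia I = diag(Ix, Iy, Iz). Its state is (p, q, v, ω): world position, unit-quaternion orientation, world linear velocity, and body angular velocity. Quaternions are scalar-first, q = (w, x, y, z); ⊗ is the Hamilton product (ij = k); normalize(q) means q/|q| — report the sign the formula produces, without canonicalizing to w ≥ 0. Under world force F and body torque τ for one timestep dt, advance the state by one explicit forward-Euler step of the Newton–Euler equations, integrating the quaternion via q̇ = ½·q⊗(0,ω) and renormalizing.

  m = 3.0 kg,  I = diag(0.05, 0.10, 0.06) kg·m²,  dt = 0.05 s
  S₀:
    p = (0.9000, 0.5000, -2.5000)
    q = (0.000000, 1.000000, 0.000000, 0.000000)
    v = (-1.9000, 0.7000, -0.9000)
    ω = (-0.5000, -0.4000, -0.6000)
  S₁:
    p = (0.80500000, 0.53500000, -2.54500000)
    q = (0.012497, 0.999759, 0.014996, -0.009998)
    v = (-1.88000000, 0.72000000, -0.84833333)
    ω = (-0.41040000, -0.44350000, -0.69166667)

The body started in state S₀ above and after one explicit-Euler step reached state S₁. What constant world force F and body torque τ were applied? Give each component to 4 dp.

F = (1.2000, 1.2000, 3.1000)
τ = (0.0800, -0.0900, -0.1000)

Δω = ω₁−ω₀ = (0.08960000, -0.04350000, -0.09166667)
precession coupling = (-0.0096, -0.0030, 0.0100)
applied torque τ = (0.0800, -0.0900, -0.1000)
velocity change Δv = (0.02000000, 0.02000000, 0.05166667)
m·(v₁−v₀)/dt = (1.2000, 1.2000, 3.1000)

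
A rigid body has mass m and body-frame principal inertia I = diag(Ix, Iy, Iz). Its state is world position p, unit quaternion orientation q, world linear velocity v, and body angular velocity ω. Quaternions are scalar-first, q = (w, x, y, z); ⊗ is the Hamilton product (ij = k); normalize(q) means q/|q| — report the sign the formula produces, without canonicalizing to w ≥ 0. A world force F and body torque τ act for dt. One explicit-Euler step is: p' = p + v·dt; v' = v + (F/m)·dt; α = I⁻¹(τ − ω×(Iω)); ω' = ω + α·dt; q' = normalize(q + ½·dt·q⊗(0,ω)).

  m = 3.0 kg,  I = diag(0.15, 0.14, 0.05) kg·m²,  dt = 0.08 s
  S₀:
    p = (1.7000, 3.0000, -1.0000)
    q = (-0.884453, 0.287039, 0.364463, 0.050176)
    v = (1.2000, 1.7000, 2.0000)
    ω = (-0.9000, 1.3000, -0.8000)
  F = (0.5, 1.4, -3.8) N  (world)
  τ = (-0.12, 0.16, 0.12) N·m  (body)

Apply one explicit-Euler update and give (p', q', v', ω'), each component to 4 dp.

precession coupling ω×(Iω) = (0.0936, 0.0720, 0.0117)
angular accel α = (-1.4240, 0.6286, 2.1660)
new body rate ω' = (-1.0139, 1.3503, -0.6267)
2q̇ = q⊗(0,ω) = (-0.1753260, 0.4392085, -0.9653161, 1.4087298)
updated quaternion q' = (-0.8892, 0.3038, 0.3250, 0.1063)
a = F/m = (0.1667, 0.4667, -1.2667)
new position p' = (1.7960, 3.1360, -0.8400)
new velocity v' = (1.2133, 1.7373, 1.8987)

p' = (1.7960, 3.1360, -0.8400)
q' = (-0.8892, 0.3038, 0.3250, 0.1063)
v' = (1.2133, 1.7373, 1.8987)
ω' = (-1.0139, 1.3503, -0.6267)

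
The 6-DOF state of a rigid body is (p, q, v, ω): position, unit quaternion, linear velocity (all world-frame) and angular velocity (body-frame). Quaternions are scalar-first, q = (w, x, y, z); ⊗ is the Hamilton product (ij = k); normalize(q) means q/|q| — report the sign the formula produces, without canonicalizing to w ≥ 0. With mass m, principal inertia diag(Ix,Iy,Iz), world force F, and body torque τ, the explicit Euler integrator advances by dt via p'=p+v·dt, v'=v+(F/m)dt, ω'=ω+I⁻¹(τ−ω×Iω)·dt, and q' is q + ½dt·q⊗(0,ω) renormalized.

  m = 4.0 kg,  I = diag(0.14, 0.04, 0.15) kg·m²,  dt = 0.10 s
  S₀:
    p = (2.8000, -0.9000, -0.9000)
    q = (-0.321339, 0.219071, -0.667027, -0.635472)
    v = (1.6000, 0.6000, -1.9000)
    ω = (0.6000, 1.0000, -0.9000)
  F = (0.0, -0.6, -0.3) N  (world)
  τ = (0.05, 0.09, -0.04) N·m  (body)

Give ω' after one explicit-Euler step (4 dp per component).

ω×(Iω) gyroscopic = (-0.0990, 0.0054, -0.0600)
(τ − ω×Iω)/I = (1.0643, 2.1150, 0.1333)
ω + α·dt = (0.7064, 1.2115, -0.8867)

ω' = (0.7064, 1.2115, -0.8867)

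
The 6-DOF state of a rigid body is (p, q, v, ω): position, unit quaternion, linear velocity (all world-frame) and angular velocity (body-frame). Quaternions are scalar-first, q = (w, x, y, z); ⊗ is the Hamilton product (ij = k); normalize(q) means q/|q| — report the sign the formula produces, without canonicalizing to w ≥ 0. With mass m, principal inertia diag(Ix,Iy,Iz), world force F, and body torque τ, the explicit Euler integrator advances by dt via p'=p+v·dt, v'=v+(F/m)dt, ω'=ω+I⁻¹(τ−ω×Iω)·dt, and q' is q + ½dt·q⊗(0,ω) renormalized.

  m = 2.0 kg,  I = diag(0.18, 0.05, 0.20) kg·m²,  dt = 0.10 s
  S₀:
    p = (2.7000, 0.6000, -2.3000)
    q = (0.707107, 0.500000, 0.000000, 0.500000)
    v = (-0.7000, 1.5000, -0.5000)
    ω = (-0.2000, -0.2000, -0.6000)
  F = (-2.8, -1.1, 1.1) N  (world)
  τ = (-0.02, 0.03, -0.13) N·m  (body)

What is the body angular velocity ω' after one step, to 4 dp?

ω' = (-0.2211, -0.1352, -0.6624)

gyro term ω×Iω = (0.0180, -0.0024, -0.0052)
(τ − ω×Iω)/I = (-0.2111, 0.6480, -0.6240)
ω + α·dt = (-0.2211, -0.1352, -0.6624)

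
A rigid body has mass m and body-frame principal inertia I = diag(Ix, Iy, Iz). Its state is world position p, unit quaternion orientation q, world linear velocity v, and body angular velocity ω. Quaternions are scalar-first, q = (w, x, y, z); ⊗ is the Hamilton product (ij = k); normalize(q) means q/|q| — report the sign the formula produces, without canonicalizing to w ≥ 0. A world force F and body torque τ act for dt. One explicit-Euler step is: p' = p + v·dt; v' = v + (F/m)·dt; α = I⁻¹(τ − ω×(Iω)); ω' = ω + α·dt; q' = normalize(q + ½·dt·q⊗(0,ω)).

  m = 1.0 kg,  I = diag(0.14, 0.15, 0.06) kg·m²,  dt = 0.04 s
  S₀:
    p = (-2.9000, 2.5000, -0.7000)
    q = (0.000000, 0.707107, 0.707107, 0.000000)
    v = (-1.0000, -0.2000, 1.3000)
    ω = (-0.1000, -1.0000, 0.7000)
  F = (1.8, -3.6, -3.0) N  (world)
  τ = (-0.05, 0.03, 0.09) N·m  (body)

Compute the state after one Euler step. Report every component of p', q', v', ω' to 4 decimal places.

p' = (-2.9400, 2.4920, -0.6480)
q' = (0.0156, 0.7168, 0.6970, -0.0127)
v' = (-0.9280, -0.3440, 1.1800)
ω' = (-0.1323, -0.9905, 0.7593)

angular accel α = (-0.8071, 0.2373, 1.4833)
ω + α·dt = (-0.1323, -0.9905, 0.7593)
q⊗(0,ω) = (0.7778177, 0.4949749, -0.4949749, -0.6363963)
q' = normalize(q + ½dt·q⊗(0,ω)) = (0.0156, 0.7168, 0.6970, -0.0127)
a = (1.8000, -3.6000, -3.0000)
p' = p + v·dt = (-2.9400, 2.4920, -0.6480)
v + (F/m)dt = (-0.9280, -0.3440, 1.1800)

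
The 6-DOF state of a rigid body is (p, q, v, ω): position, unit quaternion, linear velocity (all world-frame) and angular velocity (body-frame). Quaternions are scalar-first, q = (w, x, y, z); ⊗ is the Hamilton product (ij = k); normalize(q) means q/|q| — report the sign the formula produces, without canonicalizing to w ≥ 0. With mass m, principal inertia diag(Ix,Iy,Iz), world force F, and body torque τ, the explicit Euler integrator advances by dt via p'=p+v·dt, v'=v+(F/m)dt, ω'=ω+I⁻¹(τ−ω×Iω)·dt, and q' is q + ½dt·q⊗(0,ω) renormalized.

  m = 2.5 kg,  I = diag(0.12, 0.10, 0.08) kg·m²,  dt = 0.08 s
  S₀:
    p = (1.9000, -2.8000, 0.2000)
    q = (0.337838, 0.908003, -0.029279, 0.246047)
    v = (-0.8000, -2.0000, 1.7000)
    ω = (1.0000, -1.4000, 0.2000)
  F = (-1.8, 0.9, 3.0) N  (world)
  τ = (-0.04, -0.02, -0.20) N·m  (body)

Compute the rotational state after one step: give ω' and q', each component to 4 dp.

ω×(Iω) gyroscopic = (0.0056, 0.0080, 0.0280)
(τ − ω×Iω)/I = (-0.3800, -0.2800, -2.8500)
ω' = ω + α·dt = (0.9696, -1.4224, -0.0280)
Hamilton product q⊗(0,ω) = (-0.9982030, 0.6764480, -0.4085268, -1.1743576)
updated quaternion q' = (0.2972, 0.9328, -0.0455, 0.1986)

ω' = (0.9696, -1.4224, -0.0280)
q' = (0.2972, 0.9328, -0.0455, 0.1986)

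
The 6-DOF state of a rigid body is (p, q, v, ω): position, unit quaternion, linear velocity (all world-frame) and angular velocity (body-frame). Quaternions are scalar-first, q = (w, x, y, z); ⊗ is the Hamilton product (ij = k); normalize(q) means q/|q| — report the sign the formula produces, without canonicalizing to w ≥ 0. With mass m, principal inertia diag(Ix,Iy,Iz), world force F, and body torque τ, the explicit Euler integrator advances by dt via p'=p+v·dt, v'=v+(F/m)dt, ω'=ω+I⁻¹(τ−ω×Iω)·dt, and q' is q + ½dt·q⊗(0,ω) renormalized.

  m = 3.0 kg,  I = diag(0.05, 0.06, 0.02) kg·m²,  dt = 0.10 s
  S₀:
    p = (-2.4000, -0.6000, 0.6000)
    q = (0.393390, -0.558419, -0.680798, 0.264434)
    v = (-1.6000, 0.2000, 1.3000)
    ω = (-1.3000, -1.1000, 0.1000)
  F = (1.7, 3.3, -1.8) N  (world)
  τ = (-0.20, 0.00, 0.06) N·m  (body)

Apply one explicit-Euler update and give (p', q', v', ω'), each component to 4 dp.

p' = (-2.5600, -0.5800, 0.7300)
q' = (0.3172, -0.5708, -0.7142, 0.2519)
v' = (-1.5433, 0.3100, 1.2400)
ω' = (-1.7088, -1.0935, 0.3285)

α = I⁻¹(τ − ω×Iω) = (-4.0880, 0.0650, 2.2850)
new body rate ω' = (-1.7088, -1.0935, 0.3285)
2q̇ = q⊗(0,ω) = (-1.5012659, -0.2886094, -0.7206513, -0.2314375)
updated quaternion q' = (0.3172, -0.5708, -0.7142, 0.2519)
p + v·dt = (-2.5600, -0.5800, 0.7300)
new velocity v' = (-1.5433, 0.3100, 1.2400)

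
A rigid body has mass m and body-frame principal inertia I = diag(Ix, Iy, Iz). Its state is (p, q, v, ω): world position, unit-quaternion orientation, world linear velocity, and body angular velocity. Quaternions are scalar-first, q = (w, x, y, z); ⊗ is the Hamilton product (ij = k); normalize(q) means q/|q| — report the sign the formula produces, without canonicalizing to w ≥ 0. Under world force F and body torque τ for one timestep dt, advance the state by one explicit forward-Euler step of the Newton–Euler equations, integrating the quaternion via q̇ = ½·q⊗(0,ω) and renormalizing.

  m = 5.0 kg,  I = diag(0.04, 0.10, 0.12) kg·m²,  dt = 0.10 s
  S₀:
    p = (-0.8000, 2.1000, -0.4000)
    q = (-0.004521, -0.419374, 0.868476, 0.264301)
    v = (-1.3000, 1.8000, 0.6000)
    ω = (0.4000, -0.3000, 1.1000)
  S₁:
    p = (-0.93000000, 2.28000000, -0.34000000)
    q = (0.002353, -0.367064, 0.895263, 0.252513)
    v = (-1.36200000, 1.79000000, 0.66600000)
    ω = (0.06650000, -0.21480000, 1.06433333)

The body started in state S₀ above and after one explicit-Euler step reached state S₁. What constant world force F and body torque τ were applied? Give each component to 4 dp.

velocity change Δv = (-0.06200000, -0.01000000, 0.06600000)
m·(v₁−v₀)/dt = (-3.1000, -0.5000, 3.3000)
Δω = ω₁−ω₀ = (-0.33350000, 0.08520000, -0.03566667)
ω₀×(Iω₀) = (-0.0066, -0.0352, -0.0072)
τ = I·(Δω/dt) + ω₀×(Iω₀) = (-0.1400, 0.0500, -0.0500)

F = (-3.1000, -0.5000, 3.3000)
τ = (-0.1400, 0.0500, -0.0500)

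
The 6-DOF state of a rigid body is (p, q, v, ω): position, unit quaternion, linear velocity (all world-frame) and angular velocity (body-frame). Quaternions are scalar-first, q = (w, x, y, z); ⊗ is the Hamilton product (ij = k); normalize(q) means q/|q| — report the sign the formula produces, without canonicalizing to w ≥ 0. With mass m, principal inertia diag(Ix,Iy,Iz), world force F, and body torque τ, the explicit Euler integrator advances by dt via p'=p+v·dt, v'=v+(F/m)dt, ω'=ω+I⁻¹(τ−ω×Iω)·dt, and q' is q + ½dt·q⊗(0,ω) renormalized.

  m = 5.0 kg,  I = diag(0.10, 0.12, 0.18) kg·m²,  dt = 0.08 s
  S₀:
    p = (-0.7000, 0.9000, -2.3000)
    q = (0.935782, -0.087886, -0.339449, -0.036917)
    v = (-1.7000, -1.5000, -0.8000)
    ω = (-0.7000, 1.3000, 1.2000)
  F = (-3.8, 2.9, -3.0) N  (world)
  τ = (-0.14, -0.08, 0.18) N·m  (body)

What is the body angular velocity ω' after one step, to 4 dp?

gyro term ω×Iω = (0.0936, 0.0672, -0.0182)
(τ − ω×Iω)/I = (-2.3360, -1.2267, 1.1011)
new body rate ω' = (-0.8869, 1.2019, 1.2881)

ω' = (-0.8869, 1.2019, 1.2881)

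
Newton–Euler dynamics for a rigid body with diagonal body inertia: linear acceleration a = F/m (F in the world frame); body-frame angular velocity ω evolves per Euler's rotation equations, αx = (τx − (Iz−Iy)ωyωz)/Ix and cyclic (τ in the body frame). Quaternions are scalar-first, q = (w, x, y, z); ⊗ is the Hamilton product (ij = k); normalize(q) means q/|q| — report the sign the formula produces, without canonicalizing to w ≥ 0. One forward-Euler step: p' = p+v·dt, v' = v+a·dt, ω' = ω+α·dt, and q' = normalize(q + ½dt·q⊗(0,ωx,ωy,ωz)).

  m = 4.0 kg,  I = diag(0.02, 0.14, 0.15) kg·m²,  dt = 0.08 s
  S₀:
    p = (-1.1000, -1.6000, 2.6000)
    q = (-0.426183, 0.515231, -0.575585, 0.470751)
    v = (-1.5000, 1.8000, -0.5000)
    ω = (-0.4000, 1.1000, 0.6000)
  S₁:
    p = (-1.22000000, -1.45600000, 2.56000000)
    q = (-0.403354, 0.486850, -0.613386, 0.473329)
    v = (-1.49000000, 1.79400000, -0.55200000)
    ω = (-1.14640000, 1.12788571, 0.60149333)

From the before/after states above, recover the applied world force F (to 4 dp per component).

F = (0.5000, -0.3000, -2.6000)

Δv = v₁−v₀ = (0.01000000, -0.00600000, -0.05200000)
m·(v₁−v₀)/dt = (0.5000, -0.3000, -2.6000)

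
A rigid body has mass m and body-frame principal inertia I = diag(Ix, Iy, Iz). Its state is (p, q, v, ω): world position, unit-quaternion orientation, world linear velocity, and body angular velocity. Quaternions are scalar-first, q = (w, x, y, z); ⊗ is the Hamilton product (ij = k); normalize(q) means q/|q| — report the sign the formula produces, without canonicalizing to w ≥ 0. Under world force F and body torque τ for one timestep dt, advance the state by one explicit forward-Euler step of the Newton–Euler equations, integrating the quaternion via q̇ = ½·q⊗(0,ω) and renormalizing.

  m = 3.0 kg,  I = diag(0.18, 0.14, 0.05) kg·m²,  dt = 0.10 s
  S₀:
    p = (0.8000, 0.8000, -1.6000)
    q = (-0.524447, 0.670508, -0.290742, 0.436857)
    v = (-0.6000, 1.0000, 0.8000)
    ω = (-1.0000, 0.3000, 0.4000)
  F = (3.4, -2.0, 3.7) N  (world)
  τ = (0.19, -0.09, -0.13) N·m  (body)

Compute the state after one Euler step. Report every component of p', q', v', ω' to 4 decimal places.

p + v·dt = (0.7400, 0.9000, -1.5200)
new velocity v' = (-0.4867, 0.9333, 0.9233)
gyro term ω×Iω = (-0.0108, -0.0520, 0.0120)
α = I⁻¹(τ − ω×Iω) = (1.1156, -0.2714, -2.8400)
ω + α·dt = (-0.8884, 0.2729, 0.1160)
2q̇ = q⊗(0,ω) = (0.5829878, 0.2770931, -0.8623943, -0.2993684)
q' = normalize(q + ½dt·q⊗(0,ω)) = (-0.4945, 0.6833, -0.3333, 0.4212)

p' = (0.7400, 0.9000, -1.5200)
q' = (-0.4945, 0.6833, -0.3333, 0.4212)
v' = (-0.4867, 0.9333, 0.9233)
ω' = (-0.8884, 0.2729, 0.1160)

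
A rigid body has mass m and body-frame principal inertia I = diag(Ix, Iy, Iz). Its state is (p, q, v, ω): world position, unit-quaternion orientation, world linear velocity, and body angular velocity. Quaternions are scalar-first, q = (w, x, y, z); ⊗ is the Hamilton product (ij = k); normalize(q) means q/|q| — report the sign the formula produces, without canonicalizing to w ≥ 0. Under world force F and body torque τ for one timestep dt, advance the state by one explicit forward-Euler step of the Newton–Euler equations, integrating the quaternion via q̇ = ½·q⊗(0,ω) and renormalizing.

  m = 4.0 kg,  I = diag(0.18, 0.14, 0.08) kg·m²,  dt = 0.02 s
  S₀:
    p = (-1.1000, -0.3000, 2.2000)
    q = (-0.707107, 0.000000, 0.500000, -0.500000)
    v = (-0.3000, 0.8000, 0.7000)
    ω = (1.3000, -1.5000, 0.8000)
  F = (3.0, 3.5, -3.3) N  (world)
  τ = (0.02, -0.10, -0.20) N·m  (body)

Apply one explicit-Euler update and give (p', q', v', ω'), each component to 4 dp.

a = F/m = (0.7500, 0.8750, -0.8250)
p + v·dt = (-1.1060, -0.2840, 2.2140)
v' = v + a·dt = (-0.2850, 0.8175, 0.6835)
ω×(Iω) gyroscopic = (0.0720, 0.1040, 0.0780)
angular accel α = (-0.2889, -1.4571, -3.4750)
new body rate ω' = (1.2942, -1.5291, 0.7305)
2q̇ = q⊗(0,ω) = (1.1500000, -1.2692391, 0.4106605, -1.2156856)
q' = normalize(q + ½dt·q⊗(0,ω)) = (-0.6954, -0.0127, 0.5040, -0.5120)

p' = (-1.1060, -0.2840, 2.2140)
q' = (-0.6954, -0.0127, 0.5040, -0.5120)
v' = (-0.2850, 0.8175, 0.6835)
ω' = (1.2942, -1.5291, 0.7305)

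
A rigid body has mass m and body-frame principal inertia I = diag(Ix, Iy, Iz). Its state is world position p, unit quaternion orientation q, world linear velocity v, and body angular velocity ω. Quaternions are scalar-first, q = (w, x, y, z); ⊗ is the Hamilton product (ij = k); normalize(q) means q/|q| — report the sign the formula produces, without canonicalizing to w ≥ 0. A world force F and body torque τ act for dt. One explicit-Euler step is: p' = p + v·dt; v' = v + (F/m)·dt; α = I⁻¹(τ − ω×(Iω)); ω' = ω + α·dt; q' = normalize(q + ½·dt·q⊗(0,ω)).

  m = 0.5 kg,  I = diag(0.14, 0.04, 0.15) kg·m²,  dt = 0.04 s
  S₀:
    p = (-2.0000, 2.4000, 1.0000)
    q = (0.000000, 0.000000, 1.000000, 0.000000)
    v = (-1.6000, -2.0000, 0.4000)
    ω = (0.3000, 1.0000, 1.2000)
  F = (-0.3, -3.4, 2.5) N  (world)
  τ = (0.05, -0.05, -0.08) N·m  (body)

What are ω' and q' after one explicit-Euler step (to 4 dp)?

ω' = (0.2766, 0.9536, 1.1867)
q' = (-0.0200, 0.0240, 0.9995, -0.0060)

gyro term ω×Iω = (0.1320, -0.0036, -0.0300)
(τ − ω×Iω)/I = (-0.5857, -1.1600, -0.3333)
ω' = ω + α·dt = (0.2766, 0.9536, 1.1867)
2q̇ = q⊗(0,ω) = (-1.0000000, 1.2000000, 0.0000000, -0.3000000)
updated quaternion q' = (-0.0200, 0.0240, 0.9995, -0.0060)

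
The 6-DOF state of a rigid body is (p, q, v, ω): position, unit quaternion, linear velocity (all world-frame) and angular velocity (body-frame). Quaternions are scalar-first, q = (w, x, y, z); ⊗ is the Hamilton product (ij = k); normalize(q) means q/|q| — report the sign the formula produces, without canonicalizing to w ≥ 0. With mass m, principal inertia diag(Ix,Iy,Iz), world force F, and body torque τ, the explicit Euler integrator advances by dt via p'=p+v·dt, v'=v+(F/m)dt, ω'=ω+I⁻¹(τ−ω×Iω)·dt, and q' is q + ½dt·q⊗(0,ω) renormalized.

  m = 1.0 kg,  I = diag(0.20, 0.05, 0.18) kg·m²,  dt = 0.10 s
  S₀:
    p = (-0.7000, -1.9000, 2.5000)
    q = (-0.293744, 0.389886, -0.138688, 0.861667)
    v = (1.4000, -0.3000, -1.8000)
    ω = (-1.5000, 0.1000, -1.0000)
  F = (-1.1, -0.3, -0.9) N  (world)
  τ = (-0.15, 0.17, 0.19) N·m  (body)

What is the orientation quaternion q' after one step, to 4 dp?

2q̇ = q⊗(0,ω) = (1.4603648, 0.4931373, -0.9319889, 0.1247006)
q' = normalize(q + ½dt·q⊗(0,ω)) = (-0.2198, 0.4129, -0.1845, 0.8644)

q' = (-0.2198, 0.4129, -0.1845, 0.8644)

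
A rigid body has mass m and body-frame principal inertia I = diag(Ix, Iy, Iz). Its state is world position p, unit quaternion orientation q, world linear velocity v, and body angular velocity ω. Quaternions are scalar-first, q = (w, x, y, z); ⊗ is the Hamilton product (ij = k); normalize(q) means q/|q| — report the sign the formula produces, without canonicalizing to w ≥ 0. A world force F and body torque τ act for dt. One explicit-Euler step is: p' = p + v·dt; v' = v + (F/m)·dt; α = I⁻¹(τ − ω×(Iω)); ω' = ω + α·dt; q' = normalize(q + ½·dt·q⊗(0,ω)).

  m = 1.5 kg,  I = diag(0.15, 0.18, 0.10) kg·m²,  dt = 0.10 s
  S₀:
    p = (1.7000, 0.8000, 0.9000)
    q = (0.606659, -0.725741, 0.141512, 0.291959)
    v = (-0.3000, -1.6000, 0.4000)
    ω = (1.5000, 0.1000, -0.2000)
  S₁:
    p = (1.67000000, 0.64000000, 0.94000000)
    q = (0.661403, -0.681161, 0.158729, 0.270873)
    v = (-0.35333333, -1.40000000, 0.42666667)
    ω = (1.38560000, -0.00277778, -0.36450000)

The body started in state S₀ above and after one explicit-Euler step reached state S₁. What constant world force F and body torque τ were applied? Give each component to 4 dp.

ω₁ − ω₀ = (-0.11440000, -0.10277778, -0.16450000)
applied torque τ = (-0.1700, -0.2000, -0.1600)
velocity change Δv = (-0.05333333, 0.20000000, 0.02666667)
m·(v₁−v₀)/dt = (-0.8000, 3.0000, 0.4000)

F = (-0.8000, 3.0000, 0.4000)
τ = (-0.1700, -0.2000, -0.1600)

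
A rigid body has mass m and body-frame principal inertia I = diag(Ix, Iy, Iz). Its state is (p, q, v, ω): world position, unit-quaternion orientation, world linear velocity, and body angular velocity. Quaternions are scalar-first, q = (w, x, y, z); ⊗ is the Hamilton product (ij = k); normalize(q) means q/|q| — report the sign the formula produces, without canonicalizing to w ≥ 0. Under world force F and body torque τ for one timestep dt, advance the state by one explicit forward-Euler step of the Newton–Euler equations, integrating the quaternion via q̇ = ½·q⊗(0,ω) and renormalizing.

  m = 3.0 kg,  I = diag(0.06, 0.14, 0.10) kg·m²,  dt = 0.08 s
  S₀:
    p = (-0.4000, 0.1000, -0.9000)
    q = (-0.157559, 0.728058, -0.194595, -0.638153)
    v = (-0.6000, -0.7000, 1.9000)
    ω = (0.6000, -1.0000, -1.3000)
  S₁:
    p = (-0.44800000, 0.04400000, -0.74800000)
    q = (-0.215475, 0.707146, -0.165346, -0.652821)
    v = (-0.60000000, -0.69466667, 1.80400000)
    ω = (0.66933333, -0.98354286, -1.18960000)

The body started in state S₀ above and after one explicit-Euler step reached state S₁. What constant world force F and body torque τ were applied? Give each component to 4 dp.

rate change Δω = (0.06933333, 0.01645714, 0.11040000)
precession coupling = (-0.0520, 0.0312, -0.0480)
applied torque τ = (0.0000, 0.0600, 0.0900)
velocity change Δv = (0.00000000, 0.00533333, -0.09600000)
F = m·Δv/dt = (0.0000, 0.2000, -3.6000)

F = (0.0000, 0.2000, -3.6000)
τ = (0.0000, 0.0600, 0.0900)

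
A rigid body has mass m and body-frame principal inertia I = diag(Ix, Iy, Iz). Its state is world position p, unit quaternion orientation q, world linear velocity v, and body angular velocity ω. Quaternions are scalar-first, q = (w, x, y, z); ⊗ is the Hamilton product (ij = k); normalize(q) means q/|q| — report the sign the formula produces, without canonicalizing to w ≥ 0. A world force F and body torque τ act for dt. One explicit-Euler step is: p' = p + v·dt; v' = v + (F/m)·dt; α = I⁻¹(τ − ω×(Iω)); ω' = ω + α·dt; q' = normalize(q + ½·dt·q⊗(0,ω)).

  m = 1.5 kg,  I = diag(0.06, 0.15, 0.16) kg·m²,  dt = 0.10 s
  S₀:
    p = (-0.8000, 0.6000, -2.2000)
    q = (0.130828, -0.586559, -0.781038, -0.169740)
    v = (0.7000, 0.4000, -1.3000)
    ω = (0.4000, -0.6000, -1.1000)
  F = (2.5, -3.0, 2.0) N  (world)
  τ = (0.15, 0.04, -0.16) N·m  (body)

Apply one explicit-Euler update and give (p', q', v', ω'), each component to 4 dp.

p' = (-0.7300, 0.6400, -2.3300)
q' = (0.1096, -0.5449, -0.8188, -0.1434)
v' = (0.8667, 0.2000, -1.1667)
ω' = (0.6390, -0.6027, -1.1865)

new position p' = (-0.7300, 0.6400, -2.3300)
v' = v + a·dt = (0.8667, 0.2000, -1.1667)
gyro term ω×Iω = (0.0066, 0.0440, -0.0216)
angular accel α = (2.3900, -0.0267, -0.8650)
new body rate ω' = (0.6390, -0.6027, -1.1865)
q⊗(0,ω) = (-0.4207132, 0.8096290, -0.7916077, 0.5204398)
q + ½dt·q⊗(0,ω), renormalized = (0.1096, -0.5449, -0.8188, -0.1434)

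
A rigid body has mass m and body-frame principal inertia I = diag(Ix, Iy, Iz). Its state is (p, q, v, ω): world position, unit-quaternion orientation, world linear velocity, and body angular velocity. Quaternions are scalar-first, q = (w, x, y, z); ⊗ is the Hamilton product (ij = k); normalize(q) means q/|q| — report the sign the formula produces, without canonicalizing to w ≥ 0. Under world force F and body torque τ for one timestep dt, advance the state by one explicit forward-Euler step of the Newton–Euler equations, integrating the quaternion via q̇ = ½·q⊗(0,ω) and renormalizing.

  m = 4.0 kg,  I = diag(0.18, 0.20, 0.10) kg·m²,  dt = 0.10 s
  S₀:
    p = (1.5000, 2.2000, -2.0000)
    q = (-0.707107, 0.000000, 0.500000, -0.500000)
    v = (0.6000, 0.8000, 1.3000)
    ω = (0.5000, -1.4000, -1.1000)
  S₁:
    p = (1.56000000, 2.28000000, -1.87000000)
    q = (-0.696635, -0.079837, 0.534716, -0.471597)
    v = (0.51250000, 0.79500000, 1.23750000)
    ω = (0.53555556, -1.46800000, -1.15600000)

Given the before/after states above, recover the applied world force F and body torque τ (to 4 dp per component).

ω₁ − ω₀ = (0.03555556, -0.06800000, -0.05600000)
gyro term ω₀×Iω₀ = (-0.1540, -0.0440, -0.0140)
applied torque τ = (-0.0900, -0.1800, -0.0700)
v₁ − v₀ = (-0.08750000, -0.00500000, -0.06250000)
F = m·Δv/dt = (-3.5000, -0.2000, -2.5000)

F = (-3.5000, -0.2000, -2.5000)
τ = (-0.0900, -0.1800, -0.0700)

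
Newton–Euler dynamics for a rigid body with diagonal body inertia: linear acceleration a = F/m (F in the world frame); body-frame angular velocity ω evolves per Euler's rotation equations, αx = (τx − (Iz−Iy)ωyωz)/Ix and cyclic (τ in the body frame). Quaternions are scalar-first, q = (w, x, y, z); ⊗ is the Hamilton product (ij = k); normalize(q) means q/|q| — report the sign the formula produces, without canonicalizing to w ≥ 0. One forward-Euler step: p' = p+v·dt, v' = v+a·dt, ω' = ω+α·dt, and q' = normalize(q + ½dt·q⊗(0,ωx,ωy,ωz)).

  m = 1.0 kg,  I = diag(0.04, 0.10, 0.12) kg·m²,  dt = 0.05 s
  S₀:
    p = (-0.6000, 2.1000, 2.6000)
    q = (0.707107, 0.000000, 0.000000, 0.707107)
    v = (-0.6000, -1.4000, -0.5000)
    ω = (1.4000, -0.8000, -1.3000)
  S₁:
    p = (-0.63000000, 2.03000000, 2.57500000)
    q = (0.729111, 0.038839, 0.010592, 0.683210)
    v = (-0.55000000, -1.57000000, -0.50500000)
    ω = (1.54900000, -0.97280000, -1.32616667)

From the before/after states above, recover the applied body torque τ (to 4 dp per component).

Δω = ω₁−ω₀ = (0.14900000, -0.17280000, -0.02616667)
applied torque τ = (0.1400, -0.2000, -0.1300)

τ = (0.1400, -0.2000, -0.1300)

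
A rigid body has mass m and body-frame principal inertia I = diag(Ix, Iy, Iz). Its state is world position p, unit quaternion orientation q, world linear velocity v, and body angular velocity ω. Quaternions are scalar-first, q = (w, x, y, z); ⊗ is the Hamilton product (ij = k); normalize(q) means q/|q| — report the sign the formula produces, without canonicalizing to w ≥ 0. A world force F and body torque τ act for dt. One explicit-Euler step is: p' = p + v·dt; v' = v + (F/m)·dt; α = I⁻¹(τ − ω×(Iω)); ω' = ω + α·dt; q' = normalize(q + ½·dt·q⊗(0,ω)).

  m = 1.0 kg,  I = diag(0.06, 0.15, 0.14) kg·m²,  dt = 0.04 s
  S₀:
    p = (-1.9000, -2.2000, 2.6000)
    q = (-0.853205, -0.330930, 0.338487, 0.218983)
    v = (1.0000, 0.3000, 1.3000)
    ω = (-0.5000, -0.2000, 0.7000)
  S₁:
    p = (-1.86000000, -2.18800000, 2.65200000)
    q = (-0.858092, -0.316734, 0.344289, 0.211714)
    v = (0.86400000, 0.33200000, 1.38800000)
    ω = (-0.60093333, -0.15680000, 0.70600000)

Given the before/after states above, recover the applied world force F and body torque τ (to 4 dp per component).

F = (-3.4000, 0.8000, 2.2000)
τ = (-0.1500, 0.1900, 0.0300)

velocity change Δv = (-0.13600000, 0.03200000, 0.08800000)
applied force F = (-3.4000, 0.8000, 2.2000)
ω₁ − ω₀ = (-0.10093333, 0.04320000, 0.00600000)
gyro term ω₀×Iω₀ = (0.0014, 0.0280, 0.0090)
τ = I·(Δω/dt) + ω₀×(Iω₀) = (-0.1500, 0.1900, 0.0300)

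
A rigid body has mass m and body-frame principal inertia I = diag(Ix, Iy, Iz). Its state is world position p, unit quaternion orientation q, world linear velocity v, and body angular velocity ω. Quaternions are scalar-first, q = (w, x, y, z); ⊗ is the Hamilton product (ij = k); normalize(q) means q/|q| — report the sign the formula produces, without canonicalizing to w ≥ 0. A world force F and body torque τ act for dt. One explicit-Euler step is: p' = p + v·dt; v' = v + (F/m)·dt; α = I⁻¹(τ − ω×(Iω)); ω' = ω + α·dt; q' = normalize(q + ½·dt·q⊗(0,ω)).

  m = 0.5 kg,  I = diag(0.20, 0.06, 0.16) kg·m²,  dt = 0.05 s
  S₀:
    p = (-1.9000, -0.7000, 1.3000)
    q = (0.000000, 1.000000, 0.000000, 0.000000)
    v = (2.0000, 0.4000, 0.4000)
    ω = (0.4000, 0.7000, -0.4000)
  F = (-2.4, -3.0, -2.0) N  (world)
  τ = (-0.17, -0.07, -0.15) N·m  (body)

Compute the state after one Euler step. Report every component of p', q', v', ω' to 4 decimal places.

ω×(Iω) gyroscopic = (-0.0280, -0.0064, -0.0392)
(τ − ω×Iω)/I = (-0.7100, -1.0600, -0.6925)
ω + α·dt = (0.3645, 0.6470, -0.4346)
q⊗(0,ω) = (-0.4000000, 0.0000000, 0.4000000, 0.7000000)
q' = normalize(q + ½dt·q⊗(0,ω)) = (-0.0100, 0.9997, 0.0100, 0.0175)
new position p' = (-1.8000, -0.6800, 1.3200)
v + (F/m)dt = (1.7600, 0.1000, 0.2000)

p' = (-1.8000, -0.6800, 1.3200)
q' = (-0.0100, 0.9997, 0.0100, 0.0175)
v' = (1.7600, 0.1000, 0.2000)
ω' = (0.3645, 0.6470, -0.4346)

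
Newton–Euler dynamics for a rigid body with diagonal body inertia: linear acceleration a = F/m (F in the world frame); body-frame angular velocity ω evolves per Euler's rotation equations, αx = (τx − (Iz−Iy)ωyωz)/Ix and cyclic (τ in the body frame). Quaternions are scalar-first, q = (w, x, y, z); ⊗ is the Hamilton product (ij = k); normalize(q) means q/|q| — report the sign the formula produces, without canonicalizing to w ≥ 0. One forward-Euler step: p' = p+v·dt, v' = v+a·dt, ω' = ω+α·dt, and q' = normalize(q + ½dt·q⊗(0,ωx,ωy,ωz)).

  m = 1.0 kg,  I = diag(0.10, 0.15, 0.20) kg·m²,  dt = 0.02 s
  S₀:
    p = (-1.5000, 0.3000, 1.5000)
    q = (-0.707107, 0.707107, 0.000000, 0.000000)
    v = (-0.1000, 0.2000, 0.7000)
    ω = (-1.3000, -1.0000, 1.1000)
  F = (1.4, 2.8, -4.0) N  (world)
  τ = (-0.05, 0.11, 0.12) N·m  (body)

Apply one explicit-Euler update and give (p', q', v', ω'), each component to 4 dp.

p' = (-1.5020, 0.3040, 1.5140)
q' = (-0.6978, 0.7162, -0.0007, -0.0148)
v' = (-0.0720, 0.2560, 0.6200)
ω' = (-1.2990, -1.0044, 1.1055)

ω×(Iω) gyroscopic = (-0.0550, 0.1430, 0.0650)
angular accel α = (0.0500, -0.2200, 0.2750)
new body rate ω' = (-1.2990, -1.0044, 1.1055)
2q̇ = q⊗(0,ω) = (0.9192391, 0.9192391, -0.0707107, -1.4849247)
q' = normalize(q + ½dt·q⊗(0,ω)) = (-0.6978, 0.7162, -0.0007, -0.0148)
linear accel F/m = (1.4000, 2.8000, -4.0000)
new position p' = (-1.5020, 0.3040, 1.5140)
new velocity v' = (-0.0720, 0.2560, 0.6200)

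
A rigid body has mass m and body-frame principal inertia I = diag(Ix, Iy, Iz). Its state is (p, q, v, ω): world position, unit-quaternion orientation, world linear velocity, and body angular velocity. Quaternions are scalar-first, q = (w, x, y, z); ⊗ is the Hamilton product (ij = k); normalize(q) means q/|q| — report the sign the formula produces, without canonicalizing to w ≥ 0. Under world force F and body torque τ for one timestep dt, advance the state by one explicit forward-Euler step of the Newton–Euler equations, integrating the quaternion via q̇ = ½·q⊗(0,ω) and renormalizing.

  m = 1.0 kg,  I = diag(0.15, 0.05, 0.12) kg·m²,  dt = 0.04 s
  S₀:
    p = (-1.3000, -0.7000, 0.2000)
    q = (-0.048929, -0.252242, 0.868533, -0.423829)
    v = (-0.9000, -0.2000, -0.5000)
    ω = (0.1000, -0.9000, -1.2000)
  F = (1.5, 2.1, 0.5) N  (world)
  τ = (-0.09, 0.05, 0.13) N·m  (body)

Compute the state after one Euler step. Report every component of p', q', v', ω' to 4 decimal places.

p' = (-1.3360, -0.7080, 0.1800)
q' = (-0.0429, -0.2807, 0.8621, -0.4197)
v' = (-0.8400, -0.1160, -0.4800)
ω' = (0.0558, -0.8571, -1.1597)

p + v·dt = (-1.3360, -0.7080, 0.1800)
v' = v + a·dt = (-0.8400, -0.1160, -0.4800)
gyro term ω×Iω = (0.0756, -0.0036, 0.0090)
(τ − ω×Iω)/I = (-1.1040, 1.0720, 1.0083)
ω' = ω + α·dt = (0.0558, -0.8571, -1.1597)
Hamilton product q⊗(0,ω) = (0.2983091, -1.4285786, -0.3010372, 0.1988793)
q + ½dt·q⊗(0,ω), renormalized = (-0.0429, -0.2807, 0.8621, -0.4197)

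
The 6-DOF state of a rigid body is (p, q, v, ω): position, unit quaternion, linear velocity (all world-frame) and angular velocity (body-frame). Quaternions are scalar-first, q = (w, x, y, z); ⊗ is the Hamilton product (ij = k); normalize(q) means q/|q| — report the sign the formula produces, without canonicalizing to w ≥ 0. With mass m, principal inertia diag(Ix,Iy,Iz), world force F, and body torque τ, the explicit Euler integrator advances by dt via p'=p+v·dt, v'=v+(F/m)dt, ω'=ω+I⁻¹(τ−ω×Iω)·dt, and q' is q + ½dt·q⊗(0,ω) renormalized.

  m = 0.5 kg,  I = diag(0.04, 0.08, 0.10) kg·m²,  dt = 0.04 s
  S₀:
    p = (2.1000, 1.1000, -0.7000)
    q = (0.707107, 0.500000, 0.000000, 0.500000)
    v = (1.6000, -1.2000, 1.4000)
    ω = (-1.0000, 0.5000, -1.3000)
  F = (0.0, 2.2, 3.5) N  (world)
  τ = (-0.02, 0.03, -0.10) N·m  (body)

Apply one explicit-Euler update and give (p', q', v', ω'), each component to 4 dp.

p' = (2.1640, 1.0520, -0.6440)
q' = (0.7297, 0.4806, 0.0101, 0.4863)
v' = (1.6000, -1.0240, 1.6800)
ω' = (-1.0070, 0.5540, -1.3320)

new position p' = (2.1640, 1.0520, -0.6440)
new velocity v' = (1.6000, -1.0240, 1.6800)
gyro term ω×Iω = (-0.0130, -0.0780, -0.0200)
α = I⁻¹(τ − ω×Iω) = (-0.1750, 1.3500, -0.8000)
ω' = ω + α·dt = (-1.0070, 0.5540, -1.3320)
2q̇ = q⊗(0,ω) = (1.1500000, -0.9571070, 0.5035535, -0.6692391)
q' = normalize(q + ½dt·q⊗(0,ω)) = (0.7297, 0.4806, 0.0101, 0.4863)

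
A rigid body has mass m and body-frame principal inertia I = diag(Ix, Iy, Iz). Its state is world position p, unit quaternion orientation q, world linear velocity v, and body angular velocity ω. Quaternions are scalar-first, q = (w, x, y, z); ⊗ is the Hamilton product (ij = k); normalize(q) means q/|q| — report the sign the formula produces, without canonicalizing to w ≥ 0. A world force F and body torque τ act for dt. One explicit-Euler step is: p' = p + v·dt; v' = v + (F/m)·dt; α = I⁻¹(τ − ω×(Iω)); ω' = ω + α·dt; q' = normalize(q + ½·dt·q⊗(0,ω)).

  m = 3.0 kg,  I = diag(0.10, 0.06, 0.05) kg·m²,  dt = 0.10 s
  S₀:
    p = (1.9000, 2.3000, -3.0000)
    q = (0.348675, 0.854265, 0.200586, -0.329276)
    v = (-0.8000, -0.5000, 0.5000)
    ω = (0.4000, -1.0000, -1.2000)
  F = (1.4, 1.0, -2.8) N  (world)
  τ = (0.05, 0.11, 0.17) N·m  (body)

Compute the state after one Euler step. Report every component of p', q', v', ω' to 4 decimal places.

precession coupling ω×(Iω) = (-0.0120, -0.0240, 0.0160)
angular accel α = (0.6200, 2.2333, 3.0800)
new body rate ω' = (0.4620, -0.7767, -0.8920)
q⊗(0,ω) = (-0.5362512, -0.4305092, 0.5447326, -1.3529094)
updated quaternion q' = (0.3208, 0.8300, 0.2271, -0.3956)
a = (0.4667, 0.3333, -0.9333)
p' = p + v·dt = (1.8200, 2.2500, -2.9500)
v' = v + a·dt = (-0.7533, -0.4667, 0.4067)

p' = (1.8200, 2.2500, -2.9500)
q' = (0.3208, 0.8300, 0.2271, -0.3956)
v' = (-0.7533, -0.4667, 0.4067)
ω' = (0.4620, -0.7767, -0.8920)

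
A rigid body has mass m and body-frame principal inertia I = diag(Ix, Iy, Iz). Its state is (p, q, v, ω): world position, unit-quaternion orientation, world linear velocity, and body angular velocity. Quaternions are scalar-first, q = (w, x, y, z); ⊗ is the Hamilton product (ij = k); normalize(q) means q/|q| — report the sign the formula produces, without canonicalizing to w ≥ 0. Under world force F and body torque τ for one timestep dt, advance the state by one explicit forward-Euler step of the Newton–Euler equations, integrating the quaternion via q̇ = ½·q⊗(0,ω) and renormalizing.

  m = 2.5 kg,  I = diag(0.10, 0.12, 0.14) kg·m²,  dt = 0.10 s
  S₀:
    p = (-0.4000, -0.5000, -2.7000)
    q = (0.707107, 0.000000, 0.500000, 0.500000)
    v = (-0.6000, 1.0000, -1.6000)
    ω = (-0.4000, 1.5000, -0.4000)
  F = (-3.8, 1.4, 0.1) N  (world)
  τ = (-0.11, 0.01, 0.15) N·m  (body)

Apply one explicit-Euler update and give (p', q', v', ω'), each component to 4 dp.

p' = (-0.4600, -0.4000, -2.8600)
q' = (0.6774, -0.0614, 0.5413, 0.4943)
v' = (-0.7520, 1.0560, -1.5960)
ω' = (-0.4980, 1.5137, -0.2843)

precession coupling ω×(Iω) = (-0.0120, -0.0064, -0.0120)
(τ − ω×Iω)/I = (-0.9800, 0.1367, 1.1571)
new body rate ω' = (-0.4980, 1.5137, -0.2843)
2q̇ = q⊗(0,ω) = (-0.5500000, -1.2328428, 0.8606605, -0.0828428)
q' = normalize(q + ½dt·q⊗(0,ω)) = (0.6774, -0.0614, 0.5413, 0.4943)
new position p' = (-0.4600, -0.4000, -2.8600)
new velocity v' = (-0.7520, 1.0560, -1.5960)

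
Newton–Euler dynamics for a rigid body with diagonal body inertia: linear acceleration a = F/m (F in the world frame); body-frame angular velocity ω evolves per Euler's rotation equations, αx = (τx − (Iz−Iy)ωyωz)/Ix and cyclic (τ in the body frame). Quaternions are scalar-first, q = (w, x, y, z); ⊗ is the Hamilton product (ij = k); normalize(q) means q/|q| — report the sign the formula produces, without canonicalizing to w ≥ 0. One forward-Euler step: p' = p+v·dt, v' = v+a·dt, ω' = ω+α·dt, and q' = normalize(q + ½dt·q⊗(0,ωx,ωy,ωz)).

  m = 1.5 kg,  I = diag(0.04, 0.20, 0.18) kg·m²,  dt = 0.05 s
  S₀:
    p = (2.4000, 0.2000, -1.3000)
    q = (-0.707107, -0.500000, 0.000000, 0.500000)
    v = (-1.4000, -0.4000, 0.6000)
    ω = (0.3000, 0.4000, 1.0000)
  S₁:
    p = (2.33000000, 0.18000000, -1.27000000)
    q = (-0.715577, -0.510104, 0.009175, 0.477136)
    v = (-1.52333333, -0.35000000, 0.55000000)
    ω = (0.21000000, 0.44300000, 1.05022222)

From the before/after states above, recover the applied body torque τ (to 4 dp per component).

τ = (-0.0800, 0.1300, 0.2000)

Δω = ω₁−ω₀ = (-0.09000000, 0.04300000, 0.05022222)
I·α + gyro = (-0.0800, 0.1300, 0.2000)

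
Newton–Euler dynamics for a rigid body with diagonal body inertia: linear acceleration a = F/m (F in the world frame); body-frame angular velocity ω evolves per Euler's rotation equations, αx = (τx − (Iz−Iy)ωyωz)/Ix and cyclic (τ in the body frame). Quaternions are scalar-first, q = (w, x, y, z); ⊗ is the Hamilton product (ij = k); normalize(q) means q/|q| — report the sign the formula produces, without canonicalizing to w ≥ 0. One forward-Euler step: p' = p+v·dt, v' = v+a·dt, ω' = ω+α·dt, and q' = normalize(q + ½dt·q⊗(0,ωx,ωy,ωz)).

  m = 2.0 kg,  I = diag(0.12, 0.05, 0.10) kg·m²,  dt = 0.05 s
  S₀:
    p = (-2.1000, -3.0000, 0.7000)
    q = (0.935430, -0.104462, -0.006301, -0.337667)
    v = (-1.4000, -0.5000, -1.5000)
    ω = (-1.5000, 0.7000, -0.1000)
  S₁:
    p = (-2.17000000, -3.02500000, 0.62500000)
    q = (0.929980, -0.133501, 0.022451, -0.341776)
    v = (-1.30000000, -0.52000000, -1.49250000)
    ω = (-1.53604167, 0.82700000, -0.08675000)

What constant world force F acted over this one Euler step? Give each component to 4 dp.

F = (4.0000, -0.8000, 0.3000)

velocity change Δv = (0.10000000, -0.02000000, 0.00750000)
F = m·Δv/dt = (4.0000, -0.8000, 0.3000)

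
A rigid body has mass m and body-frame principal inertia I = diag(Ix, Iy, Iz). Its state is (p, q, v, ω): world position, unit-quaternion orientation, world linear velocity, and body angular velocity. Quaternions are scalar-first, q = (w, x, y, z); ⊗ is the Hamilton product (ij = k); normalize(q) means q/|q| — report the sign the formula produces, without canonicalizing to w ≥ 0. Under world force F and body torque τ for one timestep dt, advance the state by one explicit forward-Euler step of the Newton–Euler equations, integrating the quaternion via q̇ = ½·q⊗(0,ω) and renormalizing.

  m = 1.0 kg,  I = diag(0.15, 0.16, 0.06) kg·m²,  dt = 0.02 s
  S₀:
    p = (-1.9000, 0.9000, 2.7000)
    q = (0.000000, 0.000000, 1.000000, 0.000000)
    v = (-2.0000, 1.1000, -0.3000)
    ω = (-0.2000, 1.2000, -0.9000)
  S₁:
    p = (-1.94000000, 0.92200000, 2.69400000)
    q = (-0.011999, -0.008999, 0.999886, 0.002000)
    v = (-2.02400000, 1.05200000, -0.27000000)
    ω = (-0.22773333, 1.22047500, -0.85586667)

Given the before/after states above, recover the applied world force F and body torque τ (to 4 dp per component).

v₁ − v₀ = (-0.02400000, -0.04800000, 0.03000000)
m·(v₁−v₀)/dt = (-1.2000, -2.4000, 1.5000)
ω₁ − ω₀ = (-0.02773333, 0.02047500, 0.04413333)
ω₀×(Iω₀) = (0.1080, 0.0162, -0.0024)
I·α + gyro = (-0.1000, 0.1800, 0.1300)

F = (-1.2000, -2.4000, 1.5000)
τ = (-0.1000, 0.1800, 0.1300)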